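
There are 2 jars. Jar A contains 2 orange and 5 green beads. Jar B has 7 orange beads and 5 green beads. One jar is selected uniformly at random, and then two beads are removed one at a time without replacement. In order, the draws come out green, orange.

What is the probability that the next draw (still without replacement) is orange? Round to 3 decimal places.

0.411

Compute the likelihood of the observed sequence for each case: P(data | jar A) = (5/7)(2/6) = 5/21; P(data | jar B) = (5/12)(7/11) = 35/132.
Weighting by the prior gives 1/2 · 5/21 = 5/42, 1/2 · 35/132 = 35/264; summing to 155/616.
Normalising, the posterior is P(jar A | data) = 44/93, P(jar B | data) = 49/93.
So P(orange next | data) = Σ P(orange next | H) P(H | data) = (1/5)(44/93) + (3/5)(49/93) = 191/465.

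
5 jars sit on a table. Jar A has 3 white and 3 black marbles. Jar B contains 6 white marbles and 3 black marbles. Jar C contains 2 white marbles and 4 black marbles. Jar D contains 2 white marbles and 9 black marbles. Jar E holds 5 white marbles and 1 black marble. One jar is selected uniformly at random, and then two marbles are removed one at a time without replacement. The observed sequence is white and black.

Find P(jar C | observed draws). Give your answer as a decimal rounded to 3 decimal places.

Under each hypothesis, the probability of the observed sequence is: P(data | jar A) = (3/6)(3/5) = 0.3; P(data | jar B) = (6/9)(3/8) = 0.25; P(data | jar C) = (2/6)(4/5) = 0.26667; P(data | jar D) = (2/11)(9/10) = 0.16364; P(data | jar E) = (5/6)(1/5) = 0.16667.
The prior-weighted likelihoods are 1/5 · 0.3 = 0.06, 1/5 · 0.25 = 0.05, 1/5 · 0.26667 = 0.053333, 1/5 · 0.16364 = 0.032727, 1/5 · 0.16667 = 0.033333; summing to 0.22939.
Therefore the posterior P(jar C | data) = (0.053333) / (0.22939) = 0.2325.

0.232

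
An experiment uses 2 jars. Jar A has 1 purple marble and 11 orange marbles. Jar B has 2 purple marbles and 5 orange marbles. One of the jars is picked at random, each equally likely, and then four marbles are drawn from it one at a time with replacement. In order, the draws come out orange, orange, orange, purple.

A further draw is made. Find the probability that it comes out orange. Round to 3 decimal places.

Compute the likelihood of the observed sequence for each case: P(data | jar A) = (11/12)(11/12)(11/12)(1/12) = 0.064188; P(data | jar B) = (5/7)(5/7)(5/7)(2/7) = 0.10412.
Multiplying each by its prior: 1/2 · 0.064188 = 0.032094, 1/2 · 0.10412 = 0.052062; summing to 0.084156.
Dividing through by the total gives posterior P(jar A | data) = 0.38136, P(jar B | data) = 0.61864.
So P(orange next | data) = Σ P(orange next | H) P(H | data) = (11/12)(0.38136) + (5/7)(0.61864) = 0.79147.

0.791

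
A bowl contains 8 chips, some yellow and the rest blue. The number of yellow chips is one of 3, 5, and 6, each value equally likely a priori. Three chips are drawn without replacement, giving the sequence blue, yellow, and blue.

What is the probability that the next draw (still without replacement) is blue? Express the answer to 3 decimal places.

Under each hypothesis, the probability of the observed sequence is: P(data | r = 3) = (5/8)(3/7)(4/6) = 5/28; P(data | r = 5) = (3/8)(5/7)(2/6) = 5/56; P(data | r = 6) = (2/8)(6/7)(1/6) = 1/28.
The prior-weighted likelihoods are 1/3 · 5/28 = 5/84, 1/3 · 5/56 = 5/168, 1/3 · 1/28 = 1/84; these sum to 17/168.
The posterior is then P(r = 3 | data) = 10/17, P(r = 5 | data) = 5/17, P(r = 6 | data) = 2/17.
So P(blue next | data) = Σ P(blue next | H) P(H | data) = (3/5)(10/17) + (1/5)(5/17) + (0)(2/17) = 7/17.

0.412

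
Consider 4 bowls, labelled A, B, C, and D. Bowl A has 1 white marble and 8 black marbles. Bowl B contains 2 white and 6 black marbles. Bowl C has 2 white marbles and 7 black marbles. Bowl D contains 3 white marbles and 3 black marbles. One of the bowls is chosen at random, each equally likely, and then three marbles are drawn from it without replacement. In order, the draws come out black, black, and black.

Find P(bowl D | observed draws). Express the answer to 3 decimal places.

0.034

Under each hypothesis, the probability of the observed sequence is: P(data | bowl A) = (8/9)(7/8)(6/7) = 2/3; P(data | bowl B) = (6/8)(5/7)(4/6) = 5/14; P(data | bowl C) = (7/9)(6/8)(5/7) = 5/12; P(data | bowl D) = (3/6)(2/5)(1/4) = 1/20.
Weighting by the prior gives 1/4 · 2/3 = 1/6, 1/4 · 5/14 = 5/56, 1/4 · 5/12 = 5/48, 1/4 · 1/20 = 1/80; summing to 313/840.
So P(bowl D | data) = (1/80) / (313/840) = 21/626.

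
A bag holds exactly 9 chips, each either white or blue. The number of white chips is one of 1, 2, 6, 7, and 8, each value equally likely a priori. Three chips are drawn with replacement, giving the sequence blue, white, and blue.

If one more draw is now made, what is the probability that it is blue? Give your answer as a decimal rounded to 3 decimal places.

0.628

Under each hypothesis, the probability of the observed sequence is: P(data | r = 1) = (8/9)(1/9)(8/9) = 0.087791; P(data | r = 2) = (7/9)(2/9)(7/9) = 0.13443; P(data | r = 6) = (3/9)(6/9)(3/9) = 0.074074; P(data | r = 7) = (2/9)(7/9)(2/9) = 0.038409; P(data | r = 8) = (1/9)(8/9)(1/9) = 0.010974.
Weighting by the prior gives 1/5 · 0.087791 = 0.017558, 1/5 · 0.13443 = 0.026886, 1/5 · 0.074074 = 0.014815, 1/5 · 0.038409 = 0.0076818, 1/5 · 0.010974 = 0.0021948; summing to 0.069136.
Normalising, the posterior is P(r = 1 | data) = 0.25397, P(r = 2 | data) = 0.38889, P(r = 6 | data) = 0.21429, P(r = 7 | data) = 0.11111, P(r = 8 | data) = 0.031746.
Averaging over the posterior, P(blue next | data) = (8/9)(0.25397) + (7/9)(0.38889) + (1/3)(0.21429) + (2/9)(0.11111) + (1/9)(0.031746) = 0.62787.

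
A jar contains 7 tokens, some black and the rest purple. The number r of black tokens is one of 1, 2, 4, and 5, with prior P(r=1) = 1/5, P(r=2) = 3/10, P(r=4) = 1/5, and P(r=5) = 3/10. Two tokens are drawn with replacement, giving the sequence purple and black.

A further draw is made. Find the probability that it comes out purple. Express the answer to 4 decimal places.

Under each hypothesis, the probability of the observed sequence is: P(data | r = 1) = (6/7)(1/7) = 6/49; P(data | r = 2) = (5/7)(2/7) = 10/49; P(data | r = 4) = (3/7)(4/7) = 12/49; P(data | r = 5) = (2/7)(5/7) = 10/49.
Multiplying each by its prior: 1/5 · 6/49 = 6/245, 3/10 · 10/49 = 3/49, 1/5 · 12/49 = 12/245, 3/10 · 10/49 = 3/49; these sum to 48/245.
The posterior is then P(r = 1 | data) = 1/8, P(r = 2 | data) = 5/16, P(r = 4 | data) = 1/4, P(r = 5 | data) = 5/16.
Averaging over the posterior, P(purple next | data) = (6/7)(1/8) + (5/7)(5/16) + (3/7)(1/4) + (2/7)(5/16) = 59/112.

0.5268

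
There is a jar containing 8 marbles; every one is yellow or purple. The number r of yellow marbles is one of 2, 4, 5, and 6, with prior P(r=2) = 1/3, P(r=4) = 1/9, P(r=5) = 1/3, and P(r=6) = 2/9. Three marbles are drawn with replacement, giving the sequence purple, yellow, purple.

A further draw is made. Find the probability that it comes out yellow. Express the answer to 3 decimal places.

Under each hypothesis, the probability of the observed sequence is: P(data | r = 2) = (6/8)(2/8)(6/8) = 0.14062; P(data | r = 4) = (4/8)(4/8)(4/8) = 0.125; P(data | r = 5) = (3/8)(5/8)(3/8) = 0.087891; P(data | r = 6) = (2/8)(6/8)(2/8) = 0.046875.
The prior-weighted likelihoods are 1/3 · 0.14062 = 0.046875, 1/9 · 0.125 = 0.013889, 1/3 · 0.087891 = 0.029297, 2/9 · 0.046875 = 0.010417; summing to 0.10048.
The posterior is then P(r = 2 | data) = 0.46652, P(r = 4 | data) = 0.13823, P(r = 5 | data) = 0.29158, P(r = 6 | data) = 0.10367.
Averaging over the posterior, P(yellow next | data) = (1/4)(0.46652) + (1/2)(0.13823) + (5/8)(0.29158) + (3/4)(0.10367) = 0.44573.

0.446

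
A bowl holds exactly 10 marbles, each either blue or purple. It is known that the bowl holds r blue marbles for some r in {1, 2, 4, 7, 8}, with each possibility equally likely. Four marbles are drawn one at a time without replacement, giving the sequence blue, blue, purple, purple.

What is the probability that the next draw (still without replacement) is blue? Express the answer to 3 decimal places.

0.529

Compute the likelihood of the observed sequence for each case: P(data | r = 1) = (1/10)(0/9) = 0; P(data | r = 2) = (2/10)(1/9)(8/8)(7/7) = 0.022222; P(data | r = 4) = (4/10)(3/9)(6/8)(5/7) = 0.071429; P(data | r = 7) = (7/10)(6/9)(3/8)(2/7) = 0.05; P(data | r = 8) = (8/10)(7/9)(2/8)(1/7) = 0.022222.
Weighting by the prior gives 1/5 · 0 = 0, 1/5 · 0.022222 = 0.0044444, 1/5 · 0.071429 = 0.014286, 1/5 · 0.05 = 0.01, 1/5 · 0.022222 = 0.0044444; these sum to 0.033175.
Normalising, the posterior is P(r = 1 | data) = 0, P(r = 2 | data) = 0.13397, P(r = 4 | data) = 0.43062, P(r = 7 | data) = 0.30144, P(r = 8 | data) = 0.13397.
So P(blue next | data) = Σ P(blue next | H) P(H | data) = (0)(0.13397) + (1/3)(0.43062) + (5/6)(0.30144) + (1)(0.13397) = 0.52871.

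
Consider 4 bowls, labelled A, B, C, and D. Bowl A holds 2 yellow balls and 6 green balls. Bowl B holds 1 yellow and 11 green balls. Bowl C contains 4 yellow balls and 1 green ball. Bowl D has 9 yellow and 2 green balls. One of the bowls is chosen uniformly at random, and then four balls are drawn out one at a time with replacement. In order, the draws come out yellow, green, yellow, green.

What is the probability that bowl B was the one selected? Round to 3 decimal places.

0.066

Compute the likelihood of the observed sequence for each case: P(data | bowl A) = (2/8)(6/8)(2/8)(6/8) = 0.035156; P(data | bowl B) = (1/12)(11/12)(1/12)(11/12) = 0.0058353; P(data | bowl C) = (4/5)(1/5)(4/5)(1/5) = 0.0256; P(data | bowl D) = (9/11)(2/11)(9/11)(2/11) = 0.02213.
Weighting by the prior gives 1/4 · 0.035156 = 0.0087891, 1/4 · 0.0058353 = 0.0014588, 1/4 · 0.0256 = 0.0064, 1/4 · 0.02213 = 0.0055324; with total 0.02218.
Hence P(bowl B | data) = (0.0014588) / (0.02218) = 0.065771.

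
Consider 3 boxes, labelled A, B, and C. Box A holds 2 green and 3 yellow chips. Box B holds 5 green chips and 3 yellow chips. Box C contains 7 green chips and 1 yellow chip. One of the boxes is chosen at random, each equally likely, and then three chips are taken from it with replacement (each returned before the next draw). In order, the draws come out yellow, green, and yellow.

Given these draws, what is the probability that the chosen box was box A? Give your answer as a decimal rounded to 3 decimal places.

Compute the likelihood of the observed sequence for each case: P(data | box A) = (3/5)(2/5)(3/5) = 0.144; P(data | box B) = (3/8)(5/8)(3/8) = 0.087891; P(data | box C) = (1/8)(7/8)(1/8) = 0.013672.
Multiplying each by its prior: 1/3 · 0.144 = 0.048, 1/3 · 0.087891 = 0.029297, 1/3 · 0.013672 = 0.0045573; these sum to 0.081854.
By Bayes' rule, P(box A | data) = (0.048) / (0.081854) = 0.58641.

0.586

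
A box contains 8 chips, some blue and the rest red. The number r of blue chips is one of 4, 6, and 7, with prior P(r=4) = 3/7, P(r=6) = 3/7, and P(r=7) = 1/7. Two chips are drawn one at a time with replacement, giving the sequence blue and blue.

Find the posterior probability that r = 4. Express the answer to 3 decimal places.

0.234

The likelihood of the observed sequence under each hypothesis: P(data | r = 4) = (4/8)(4/8) = 1/4; P(data | r = 6) = (6/8)(6/8) = 9/16; P(data | r = 7) = (7/8)(7/8) = 49/64.
The prior-weighted likelihoods are 3/7 · 1/4 = 3/28, 3/7 · 9/16 = 27/112, 1/7 · 49/64 = 7/64; with total 205/448.
Therefore the posterior P(r = 4 | data) = (3/28) / (205/448) = 48/205.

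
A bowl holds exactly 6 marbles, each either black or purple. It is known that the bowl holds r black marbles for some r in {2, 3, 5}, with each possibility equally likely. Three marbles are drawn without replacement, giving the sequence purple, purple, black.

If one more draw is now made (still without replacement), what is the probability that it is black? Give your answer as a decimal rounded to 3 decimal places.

Compute the likelihood of the observed sequence for each case: P(data | r = 2) = (4/6)(3/5)(2/4) = 1/5; P(data | r = 3) = (3/6)(2/5)(3/4) = 3/20; P(data | r = 5) = (1/6)(0/5) = 0.
Weighting by the prior gives 1/3 · 1/5 = 1/15, 1/3 · 3/20 = 1/20, 1/3 · 0 = 0; these sum to 7/60.
Normalising, the posterior is P(r = 2 | data) = 4/7, P(r = 3 | data) = 3/7, P(r = 5 | data) = 0.
So P(black next | data) = Σ P(black next | H) P(H | data) = (1/3)(4/7) + (2/3)(3/7) = 10/21.

0.476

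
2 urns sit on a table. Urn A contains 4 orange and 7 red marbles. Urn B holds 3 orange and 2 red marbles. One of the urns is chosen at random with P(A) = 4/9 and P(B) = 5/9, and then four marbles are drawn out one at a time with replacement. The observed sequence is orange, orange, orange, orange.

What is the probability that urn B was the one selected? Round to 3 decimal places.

0.903

Under each hypothesis, the probability of the observed sequence is: P(data | urn A) = (4/11)(4/11)(4/11)(4/11) = 0.017485; P(data | urn B) = (3/5)(3/5)(3/5)(3/5) = 0.1296.
The prior-weighted likelihoods are 4/9 · 0.017485 = 0.0077712, 5/9 · 0.1296 = 0.072; summing to 0.079771.
Hence P(urn B | data) = (0.072) / (0.079771) = 0.90258.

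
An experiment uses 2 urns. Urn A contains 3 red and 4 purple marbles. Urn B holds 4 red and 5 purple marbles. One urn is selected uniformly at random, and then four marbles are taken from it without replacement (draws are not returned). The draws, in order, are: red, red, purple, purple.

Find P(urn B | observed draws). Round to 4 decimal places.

0.4808

Compute the likelihood of the observed sequence for each case: P(data | urn A) = (3/7)(2/6)(4/5)(3/4) = 3/35; P(data | urn B) = (4/9)(3/8)(5/7)(4/6) = 5/63.
Weighting by the prior gives 1/2 · 3/35 = 3/70, 1/2 · 5/63 = 5/126; with total 26/315.
So P(urn B | data) = (5/126) / (26/315) = 25/52.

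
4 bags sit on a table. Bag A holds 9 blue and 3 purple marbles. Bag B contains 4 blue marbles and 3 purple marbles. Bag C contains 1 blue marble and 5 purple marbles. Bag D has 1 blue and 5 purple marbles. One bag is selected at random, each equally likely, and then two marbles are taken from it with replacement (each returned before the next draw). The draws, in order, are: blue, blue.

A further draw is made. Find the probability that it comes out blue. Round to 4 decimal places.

0.6540

The likelihood of the observed sequence under each hypothesis: P(data | bag A) = (9/12)(9/12) = 0.5625; P(data | bag B) = (4/7)(4/7) = 0.32653; P(data | bag C) = (1/6)(1/6) = 0.027778; P(data | bag D) = (1/6)(1/6) = 0.027778.
Weighting by the prior gives 1/4 · 0.5625 = 0.14062, 1/4 · 0.32653 = 0.081633, 1/4 · 0.027778 = 0.0069444, 1/4 · 0.027778 = 0.0069444; summing to 0.23615.
Dividing through by the total gives posterior P(bag A | data) = 0.5955, P(bag B | data) = 0.34569, P(bag C | data) = 0.029407, P(bag D | data) = 0.029407.
So P(blue next | data) = Σ P(blue next | H) P(H | data) = (3/4)(0.5955) + (4/7)(0.34569) + (1/6)(0.029407) + (1/6)(0.029407) = 0.65396.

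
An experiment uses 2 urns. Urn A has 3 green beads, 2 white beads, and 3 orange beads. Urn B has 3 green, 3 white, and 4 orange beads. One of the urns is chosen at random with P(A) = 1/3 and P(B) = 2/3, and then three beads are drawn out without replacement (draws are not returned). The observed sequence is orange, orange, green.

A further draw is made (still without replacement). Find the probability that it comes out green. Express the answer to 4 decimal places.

Compute the likelihood of the observed sequence for each case: P(data | urn A) = (3/8)(2/7)(3/6) = 3/56; P(data | urn B) = (4/10)(3/9)(3/8) = 1/20.
Multiplying each by its prior: 1/3 · 3/56 = 1/56, 2/3 · 1/20 = 1/30; these sum to 43/840.
Dividing through by the total gives posterior P(urn A | data) = 15/43, P(urn B | data) = 28/43.
Averaging over the posterior, P(green next | data) = (2/5)(15/43) + (2/7)(28/43) = 14/43.

0.3256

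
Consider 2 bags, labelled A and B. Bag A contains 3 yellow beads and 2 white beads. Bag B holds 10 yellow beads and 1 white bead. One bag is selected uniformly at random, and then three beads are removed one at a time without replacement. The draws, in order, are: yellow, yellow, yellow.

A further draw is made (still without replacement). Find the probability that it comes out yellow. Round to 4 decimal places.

0.7692

Compute the likelihood of the observed sequence for each case: P(data | bag A) = (3/5)(2/4)(1/3) = 1/10; P(data | bag B) = (10/11)(9/10)(8/9) = 8/11.
Weighting by the prior gives 1/2 · 1/10 = 1/20, 1/2 · 8/11 = 4/11; these sum to 91/220.
The posterior is then P(bag A | data) = 11/91, P(bag B | data) = 80/91.
The predictive probability is P(yellow next | data) = (0)(11/91) + (7/8)(80/91) = 10/13.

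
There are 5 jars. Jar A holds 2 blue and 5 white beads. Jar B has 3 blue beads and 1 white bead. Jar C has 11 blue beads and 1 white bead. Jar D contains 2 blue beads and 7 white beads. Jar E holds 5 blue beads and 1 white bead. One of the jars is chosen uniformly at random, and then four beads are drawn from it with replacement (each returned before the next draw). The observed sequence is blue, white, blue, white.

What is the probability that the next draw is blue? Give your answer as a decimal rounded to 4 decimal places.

Compute the likelihood of the observed sequence for each case: P(data | jar A) = (2/7)(5/7)(2/7)(5/7) = 0.041649; P(data | jar B) = (3/4)(1/4)(3/4)(1/4) = 0.035156; P(data | jar C) = (11/12)(1/12)(11/12)(1/12) = 0.0058353; P(data | jar D) = (2/9)(7/9)(2/9)(7/9) = 0.029873; P(data | jar E) = (5/6)(1/6)(5/6)(1/6) = 0.01929.
Weighting by the prior gives 1/5 · 0.041649 = 0.0083299, 1/5 · 0.035156 = 0.0070313, 1/5 · 0.0058353 = 0.0011671, 1/5 · 0.029873 = 0.0059747, 1/5 · 0.01929 = 0.003858; with total 0.026361.
Dividing through by the total gives posterior P(jar A | data) = 0.31599, P(jar B | data) = 0.26673, P(jar C | data) = 0.044272, P(jar D | data) = 0.22665, P(jar E | data) = 0.14635.
So P(blue next | data) = Σ P(blue next | H) P(H | data) = (2/7)(0.31599) + (3/4)(0.26673) + (11/12)(0.044272) + (2/9)(0.22665) + (5/6)(0.14635) = 0.50324.

0.5032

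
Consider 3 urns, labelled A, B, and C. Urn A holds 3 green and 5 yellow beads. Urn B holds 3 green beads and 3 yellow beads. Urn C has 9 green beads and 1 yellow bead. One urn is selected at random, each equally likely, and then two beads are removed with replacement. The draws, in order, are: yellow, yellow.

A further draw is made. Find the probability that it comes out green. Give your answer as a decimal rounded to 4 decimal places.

0.4311

Compute the likelihood of the observed sequence for each case: P(data | urn A) = (5/8)(5/8) = 0.39062; P(data | urn B) = (3/6)(3/6) = 0.25; P(data | urn C) = (1/10)(1/10) = 0.01.
Multiplying each by its prior: 1/3 · 0.39062 = 0.13021, 1/3 · 0.25 = 0.083333, 1/3 · 0.01 = 0.0033333; summing to 0.21688.
Dividing through by the total gives posterior P(urn A | data) = 0.60038, P(urn B | data) = 0.38425, P(urn C | data) = 0.01537.
The predictive probability is P(green next | data) = (3/8)(0.60038) + (1/2)(0.38425) + (9/10)(0.01537) = 0.4311.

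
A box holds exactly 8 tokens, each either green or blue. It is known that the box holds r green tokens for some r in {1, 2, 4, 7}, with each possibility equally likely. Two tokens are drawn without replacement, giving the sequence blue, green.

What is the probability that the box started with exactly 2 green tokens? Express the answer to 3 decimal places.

The likelihood of the observed sequence under each hypothesis: P(data | r = 1) = (7/8)(1/7) = 1/8; P(data | r = 2) = (6/8)(2/7) = 3/14; P(data | r = 4) = (4/8)(4/7) = 2/7; P(data | r = 7) = (1/8)(7/7) = 1/8.
Multiplying each by its prior: 1/4 · 1/8 = 1/32, 1/4 · 3/14 = 3/56, 1/4 · 2/7 = 1/14, 1/4 · 1/8 = 1/32; summing to 3/16.
Therefore the posterior P(r = 2 | data) = (3/56) / (3/16) = 2/7.

0.286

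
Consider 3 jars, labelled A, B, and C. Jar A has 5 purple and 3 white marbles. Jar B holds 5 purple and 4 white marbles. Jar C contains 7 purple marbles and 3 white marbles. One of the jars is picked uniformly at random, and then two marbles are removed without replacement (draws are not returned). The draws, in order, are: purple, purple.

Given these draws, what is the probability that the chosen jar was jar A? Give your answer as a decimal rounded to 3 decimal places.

0.324

Compute the likelihood of the observed sequence for each case: P(data | jar A) = (5/8)(4/7) = 5/14; P(data | jar B) = (5/9)(4/8) = 5/18; P(data | jar C) = (7/10)(6/9) = 7/15.
Weighting by the prior gives 1/3 · 5/14 = 5/42, 1/3 · 5/18 = 5/54, 1/3 · 7/15 = 7/45; these sum to 347/945.
Therefore the posterior P(jar A | data) = (5/42) / (347/945) = 225/694.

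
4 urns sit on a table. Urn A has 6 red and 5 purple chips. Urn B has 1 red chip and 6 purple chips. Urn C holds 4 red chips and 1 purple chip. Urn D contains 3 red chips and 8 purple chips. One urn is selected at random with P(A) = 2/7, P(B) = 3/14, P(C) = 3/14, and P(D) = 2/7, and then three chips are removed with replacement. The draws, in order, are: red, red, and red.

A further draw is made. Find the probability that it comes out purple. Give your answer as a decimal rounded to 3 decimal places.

Under each hypothesis, the probability of the observed sequence is: P(data | urn A) = (6/11)(6/11)(6/11) = 0.16228; P(data | urn B) = (1/7)(1/7)(1/7) = 0.0029155; P(data | urn C) = (4/5)(4/5)(4/5) = 0.512; P(data | urn D) = (3/11)(3/11)(3/11) = 0.020285.
Multiplying each by its prior: 2/7 · 0.16228 = 0.046367, 3/14 · 0.0029155 = 0.00062474, 3/14 · 0.512 = 0.10971, 2/7 · 0.020285 = 0.0057959; with total 0.1625.
Dividing through by the total gives posterior P(urn A | data) = 0.28533, P(urn B | data) = 0.0038445, P(urn C | data) = 0.67516, P(urn D | data) = 0.035666.
Averaging over the posterior, P(purple next | data) = (5/11)(0.28533) + (6/7)(0.0038445) + (1/5)(0.67516) + (8/11)(0.035666) = 0.29396.

0.294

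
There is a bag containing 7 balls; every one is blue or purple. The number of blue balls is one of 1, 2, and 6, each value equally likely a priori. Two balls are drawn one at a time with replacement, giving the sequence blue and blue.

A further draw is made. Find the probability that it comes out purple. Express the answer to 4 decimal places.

The likelihood of the observed sequence under each hypothesis: P(data | r = 1) = (1/7)(1/7) = 1/49; P(data | r = 2) = (2/7)(2/7) = 4/49; P(data | r = 6) = (6/7)(6/7) = 36/49.
Multiplying each by its prior: 1/3 · 1/49 = 1/147, 1/3 · 4/49 = 4/147, 1/3 · 36/49 = 12/49; with total 41/147.
Normalising, the posterior is P(r = 1 | data) = 1/41, P(r = 2 | data) = 4/41, P(r = 6 | data) = 36/41.
So P(purple next | data) = Σ P(purple next | H) P(H | data) = (6/7)(1/41) + (5/7)(4/41) + (1/7)(36/41) = 62/287.

0.2160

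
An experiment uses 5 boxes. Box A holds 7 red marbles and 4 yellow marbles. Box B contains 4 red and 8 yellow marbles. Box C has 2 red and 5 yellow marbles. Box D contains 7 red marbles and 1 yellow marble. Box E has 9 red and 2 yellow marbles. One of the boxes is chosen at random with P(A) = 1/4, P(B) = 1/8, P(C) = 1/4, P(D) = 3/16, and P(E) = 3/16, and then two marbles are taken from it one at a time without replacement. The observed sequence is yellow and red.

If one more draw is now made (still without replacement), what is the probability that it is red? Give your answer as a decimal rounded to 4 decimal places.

Compute the likelihood of the observed sequence for each case: P(data | box A) = (4/11)(7/10) = 0.25455; P(data | box B) = (8/12)(4/11) = 0.24242; P(data | box C) = (5/7)(2/6) = 0.2381; P(data | box D) = (1/8)(7/7) = 0.125; P(data | box E) = (2/11)(9/10) = 0.16364.
Multiplying each by its prior: 1/4 · 0.25455 = 0.063636, 1/8 · 0.24242 = 0.030303, 1/4 · 0.2381 = 0.059524, 3/16 · 0.125 = 0.023438, 3/16 · 0.16364 = 0.030682; these sum to 0.20758.
The posterior is then P(box A | data) = 0.30656, P(box B | data) = 0.14598, P(box C | data) = 0.28675, P(box D | data) = 0.11291, P(box E | data) = 0.14781.
Averaging over the posterior, P(red next | data) = (2/3)(0.30656) + (3/10)(0.14598) + (1/5)(0.28675) + (1)(0.11291) + (8/9)(0.14781) = 0.54981.

0.5498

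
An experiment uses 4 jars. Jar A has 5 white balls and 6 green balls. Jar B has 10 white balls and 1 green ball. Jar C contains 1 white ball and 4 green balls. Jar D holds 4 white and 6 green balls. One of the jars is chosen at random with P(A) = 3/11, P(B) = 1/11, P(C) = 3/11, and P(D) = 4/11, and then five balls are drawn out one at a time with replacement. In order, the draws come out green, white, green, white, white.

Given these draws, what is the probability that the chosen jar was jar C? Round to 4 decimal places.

0.0778

Under each hypothesis, the probability of the observed sequence is: P(data | jar A) = (6/11)(5/11)(6/11)(5/11)(5/11) = 0.027941; P(data | jar B) = (1/11)(10/11)(1/11)(10/11)(10/11) = 0.0062092; P(data | jar C) = (4/5)(1/5)(4/5)(1/5)(1/5) = 0.00512; P(data | jar D) = (6/10)(4/10)(6/10)(4/10)(4/10) = 0.02304.
Weighting by the prior gives 3/11 · 0.027941 = 0.0076204, 1/11 · 0.0062092 = 0.00056447, 3/11 · 0.00512 = 0.0013964, 4/11 · 0.02304 = 0.0083782; with total 0.017959.
Hence P(jar C | data) = (0.0013964) / (0.017959) = 0.077751.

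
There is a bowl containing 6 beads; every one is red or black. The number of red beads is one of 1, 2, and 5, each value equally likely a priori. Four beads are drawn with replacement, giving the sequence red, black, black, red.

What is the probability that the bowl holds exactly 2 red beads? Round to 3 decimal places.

Compute the likelihood of the observed sequence for each case: P(data | r = 1) = (1/6)(5/6)(5/6)(1/6) = 0.01929; P(data | r = 2) = (2/6)(4/6)(4/6)(2/6) = 0.049383; P(data | r = 5) = (5/6)(1/6)(1/6)(5/6) = 0.01929.
Weighting by the prior gives 1/3 · 0.01929 = 0.00643, 1/3 · 0.049383 = 0.016461, 1/3 · 0.01929 = 0.00643; summing to 0.029321.
Therefore the posterior P(r = 2 | data) = (0.016461) / (0.029321) = 0.5614.

0.561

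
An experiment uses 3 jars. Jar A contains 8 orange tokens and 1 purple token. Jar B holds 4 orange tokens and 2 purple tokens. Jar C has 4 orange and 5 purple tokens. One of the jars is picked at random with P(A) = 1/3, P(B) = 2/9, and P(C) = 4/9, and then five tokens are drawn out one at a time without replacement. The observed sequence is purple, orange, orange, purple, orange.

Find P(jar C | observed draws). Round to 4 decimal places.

0.4878

The likelihood of the observed sequence under each hypothesis: P(data | jar A) = (1/9)(8/8)(7/7)(0/6) = 0; P(data | jar B) = (2/6)(4/5)(3/4)(1/3)(2/2) = 0.066667; P(data | jar C) = (5/9)(4/8)(3/7)(4/6)(2/5) = 0.031746.
The prior-weighted likelihoods are 1/3 · 0 = 0, 2/9 · 0.066667 = 0.014815, 4/9 · 0.031746 = 0.014109; summing to 0.028924.
So P(jar C | data) = (0.014109) / (0.028924) = 0.4878.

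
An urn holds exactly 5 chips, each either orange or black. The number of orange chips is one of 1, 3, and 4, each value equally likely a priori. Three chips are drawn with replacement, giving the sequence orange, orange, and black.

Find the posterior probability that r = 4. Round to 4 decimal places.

0.4211

Compute the likelihood of the observed sequence for each case: P(data | r = 1) = (1/5)(1/5)(4/5) = 4/125; P(data | r = 3) = (3/5)(3/5)(2/5) = 18/125; P(data | r = 4) = (4/5)(4/5)(1/5) = 16/125.
The prior-weighted likelihoods are 1/3 · 4/125 = 4/375, 1/3 · 18/125 = 6/125, 1/3 · 16/125 = 16/375; summing to 38/375.
Hence P(r = 4 | data) = (16/375) / (38/375) = 8/19.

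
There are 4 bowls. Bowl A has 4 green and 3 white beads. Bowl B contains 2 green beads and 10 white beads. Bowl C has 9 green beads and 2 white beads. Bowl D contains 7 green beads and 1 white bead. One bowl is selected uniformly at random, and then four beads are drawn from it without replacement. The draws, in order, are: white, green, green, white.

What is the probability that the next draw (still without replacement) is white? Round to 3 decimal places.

For each hypothesis, P(data | H) works out to: P(data | bowl A) = (3/7)(4/6)(3/5)(2/4) = 3/35; P(data | bowl B) = (10/12)(2/11)(1/10)(9/9) = 1/66; P(data | bowl C) = (2/11)(9/10)(8/9)(1/8) = 1/55; P(data | bowl D) = (1/8)(7/7)(6/6)(0/5) = 0.
Multiplying each by its prior: 1/4 · 3/35 = 3/140, 1/4 · 1/66 = 1/264, 1/4 · 1/55 = 1/220, 1/4 · 0 = 0; with total 5/168.
Dividing through by the total gives posterior P(bowl A | data) = 18/25, P(bowl B | data) = 7/55, P(bowl C | data) = 42/275, P(bowl D | data) = 0.
Averaging over the posterior, P(white next | data) = (1/3)(18/25) + (1)(7/55) + (0)(42/275) = 101/275.

0.367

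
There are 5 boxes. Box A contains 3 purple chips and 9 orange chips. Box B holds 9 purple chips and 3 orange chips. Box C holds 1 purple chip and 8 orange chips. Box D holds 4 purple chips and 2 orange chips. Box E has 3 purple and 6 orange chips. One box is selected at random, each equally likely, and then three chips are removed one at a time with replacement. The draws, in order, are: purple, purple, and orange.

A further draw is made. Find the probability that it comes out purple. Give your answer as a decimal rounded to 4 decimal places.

Compute the likelihood of the observed sequence for each case: P(data | box A) = (3/12)(3/12)(9/12) = 0.046875; P(data | box B) = (9/12)(9/12)(3/12) = 0.14062; P(data | box C) = (1/9)(1/9)(8/9) = 0.010974; P(data | box D) = (4/6)(4/6)(2/6) = 0.14815; P(data | box E) = (3/9)(3/9)(6/9) = 0.074074.
Weighting by the prior gives 1/5 · 0.046875 = 0.009375, 1/5 · 0.14062 = 0.028125, 1/5 · 0.010974 = 0.0021948, 1/5 · 0.14815 = 0.02963, 1/5 · 0.074074 = 0.014815; summing to 0.084139.
Dividing through by the total gives posterior P(box A | data) = 0.11142, P(box B | data) = 0.33427, P(box C | data) = 0.026085, P(box D | data) = 0.35215, P(box E | data) = 0.17607.
The predictive probability is P(purple next | data) = (1/4)(0.11142) + (3/4)(0.33427) + (1/9)(0.026085) + (2/3)(0.35215) + (1/3)(0.17607) = 0.57491.

0.5749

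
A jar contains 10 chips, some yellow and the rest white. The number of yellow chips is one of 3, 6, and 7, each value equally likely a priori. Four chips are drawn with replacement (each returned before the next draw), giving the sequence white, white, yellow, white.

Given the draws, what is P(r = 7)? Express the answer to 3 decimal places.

0.118

Under each hypothesis, the probability of the observed sequence is: P(data | r = 3) = (7/10)(7/10)(3/10)(7/10) = 0.1029; P(data | r = 6) = (4/10)(4/10)(6/10)(4/10) = 0.0384; P(data | r = 7) = (3/10)(3/10)(7/10)(3/10) = 0.0189.
The prior-weighted likelihoods are 1/3 · 0.1029 = 0.0343, 1/3 · 0.0384 = 0.0128, 1/3 · 0.0189 = 0.0063; these sum to 0.0534.
Hence P(r = 7 | data) = (0.0063) / (0.0534) = 0.11798.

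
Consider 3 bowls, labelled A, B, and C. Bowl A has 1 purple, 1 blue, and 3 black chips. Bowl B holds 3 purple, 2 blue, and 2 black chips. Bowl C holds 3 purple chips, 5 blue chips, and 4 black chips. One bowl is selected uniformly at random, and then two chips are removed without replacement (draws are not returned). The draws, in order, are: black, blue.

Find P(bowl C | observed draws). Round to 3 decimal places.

The likelihood of the observed sequence under each hypothesis: P(data | bowl A) = (3/5)(1/4) = 0.15; P(data | bowl B) = (2/7)(2/6) = 0.095238; P(data | bowl C) = (4/12)(5/11) = 0.15152.
Weighting by the prior gives 1/3 · 0.15 = 0.05, 1/3 · 0.095238 = 0.031746, 1/3 · 0.15152 = 0.050505; with total 0.13225.
So P(bowl C | data) = (0.050505) / (0.13225) = 0.38189.

0.382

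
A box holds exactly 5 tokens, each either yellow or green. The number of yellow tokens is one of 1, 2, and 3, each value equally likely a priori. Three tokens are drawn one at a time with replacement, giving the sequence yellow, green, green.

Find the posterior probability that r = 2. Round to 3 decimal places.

0.391

Compute the likelihood of the observed sequence for each case: P(data | r = 1) = (1/5)(4/5)(4/5) = 16/125; P(data | r = 2) = (2/5)(3/5)(3/5) = 18/125; P(data | r = 3) = (3/5)(2/5)(2/5) = 12/125.
Multiplying each by its prior: 1/3 · 16/125 = 16/375, 1/3 · 18/125 = 6/125, 1/3 · 12/125 = 4/125; these sum to 46/375.
Hence P(r = 2 | data) = (6/125) / (46/375) = 9/23.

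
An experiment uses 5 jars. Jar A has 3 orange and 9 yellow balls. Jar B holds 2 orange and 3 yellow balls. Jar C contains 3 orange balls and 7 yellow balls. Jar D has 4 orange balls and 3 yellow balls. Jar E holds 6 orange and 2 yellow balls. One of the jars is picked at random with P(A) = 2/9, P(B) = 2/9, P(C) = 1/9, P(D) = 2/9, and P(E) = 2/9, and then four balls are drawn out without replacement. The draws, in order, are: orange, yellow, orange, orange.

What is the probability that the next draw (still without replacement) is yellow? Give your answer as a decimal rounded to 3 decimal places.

The likelihood of the observed sequence under each hypothesis: P(data | jar A) = (3/12)(9/11)(2/10)(1/9) = 0.0045455; P(data | jar B) = (2/5)(3/4)(1/3)(0/2) = 0; P(data | jar C) = (3/10)(7/9)(2/8)(1/7) = 0.0083333; P(data | jar D) = (4/7)(3/6)(3/5)(2/4) = 0.085714; P(data | jar E) = (6/8)(2/7)(5/6)(4/5) = 0.14286.
Weighting by the prior gives 2/9 · 0.0045455 = 0.0010101, 2/9 · 0 = 0, 1/9 · 0.0083333 = 0.00092593, 2/9 · 0.085714 = 0.019048, 2/9 · 0.14286 = 0.031746; these sum to 0.05273.
The posterior is then P(jar A | data) = 0.019156, P(jar B | data) = 0, P(jar C | data) = 0.01756, P(jar D | data) = 0.36123, P(jar E | data) = 0.60205.
So P(yellow next | data) = Σ P(yellow next | H) P(H | data) = (1)(0.019156) + (1)(0.01756) + (2/3)(0.36123) + (1/4)(0.60205) = 0.42805.

0.428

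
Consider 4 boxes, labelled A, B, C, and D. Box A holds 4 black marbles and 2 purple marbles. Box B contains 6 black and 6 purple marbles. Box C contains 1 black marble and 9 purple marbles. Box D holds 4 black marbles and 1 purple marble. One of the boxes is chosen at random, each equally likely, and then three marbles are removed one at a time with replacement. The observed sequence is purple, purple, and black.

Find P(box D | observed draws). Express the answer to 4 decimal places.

Compute the likelihood of the observed sequence for each case: P(data | box A) = (2/6)(2/6)(4/6) = 0.074074; P(data | box B) = (6/12)(6/12)(6/12) = 0.125; P(data | box C) = (9/10)(9/10)(1/10) = 0.081; P(data | box D) = (1/5)(1/5)(4/5) = 0.032.
Weighting by the prior gives 1/4 · 0.074074 = 0.018519, 1/4 · 0.125 = 0.03125, 1/4 · 0.081 = 0.02025, 1/4 · 0.032 = 0.008; these sum to 0.078019.
By Bayes' rule, P(box D | data) = (0.008) / (0.078019) = 0.10254.

0.1025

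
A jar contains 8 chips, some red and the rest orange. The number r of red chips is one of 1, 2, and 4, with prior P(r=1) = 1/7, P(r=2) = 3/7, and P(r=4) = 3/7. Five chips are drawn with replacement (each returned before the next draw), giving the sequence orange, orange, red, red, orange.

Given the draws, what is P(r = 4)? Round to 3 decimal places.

0.511

Under each hypothesis, the probability of the observed sequence is: P(data | r = 1) = (7/8)(7/8)(1/8)(1/8)(7/8) = 0.010468; P(data | r = 2) = (6/8)(6/8)(2/8)(2/8)(6/8) = 0.026367; P(data | r = 4) = (4/8)(4/8)(4/8)(4/8)(4/8) = 0.03125.
Multiplying each by its prior: 1/7 · 0.010468 = 0.0014954, 3/7 · 0.026367 = 0.0113, 3/7 · 0.03125 = 0.013393; with total 0.026188.
Hence P(r = 4 | data) = (0.013393) / (0.026188) = 0.5114.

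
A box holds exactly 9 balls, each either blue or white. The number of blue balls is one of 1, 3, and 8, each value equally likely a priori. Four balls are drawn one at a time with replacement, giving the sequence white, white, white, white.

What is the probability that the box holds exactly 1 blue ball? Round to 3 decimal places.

Under each hypothesis, the probability of the observed sequence is: P(data | r = 1) = (8/9)(8/9)(8/9)(8/9) = 0.6243; P(data | r = 3) = (6/9)(6/9)(6/9)(6/9) = 0.19753; P(data | r = 8) = (1/9)(1/9)(1/9)(1/9) = 0.00015242.
The prior-weighted likelihoods are 1/3 · 0.6243 = 0.2081, 1/3 · 0.19753 = 0.065844, 1/3 · 0.00015242 = 5.0805e-05; with total 0.27399.
So P(r = 1 | data) = (0.2081) / (0.27399) = 0.7595.

0.760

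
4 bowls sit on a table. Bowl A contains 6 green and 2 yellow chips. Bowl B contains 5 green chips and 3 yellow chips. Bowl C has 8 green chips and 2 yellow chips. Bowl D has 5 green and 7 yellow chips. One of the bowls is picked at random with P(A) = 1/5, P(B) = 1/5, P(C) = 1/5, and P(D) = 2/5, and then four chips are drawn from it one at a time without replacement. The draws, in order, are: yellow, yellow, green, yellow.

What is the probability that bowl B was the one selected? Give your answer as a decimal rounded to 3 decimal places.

For each hypothesis, P(data | H) works out to: P(data | bowl A) = (2/8)(1/7)(6/6)(0/5) = 0; P(data | bowl B) = (3/8)(2/7)(5/6)(1/5) = 0.017857; P(data | bowl C) = (2/10)(1/9)(8/8)(0/7) = 0; P(data | bowl D) = (7/12)(6/11)(5/10)(5/9) = 0.088384.
Weighting by the prior gives 1/5 · 0 = 0, 1/5 · 0.017857 = 0.0035714, 1/5 · 0 = 0, 2/5 · 0.088384 = 0.035354; summing to 0.038925.
So P(bowl B | data) = (0.0035714) / (0.038925) = 0.091752.

0.092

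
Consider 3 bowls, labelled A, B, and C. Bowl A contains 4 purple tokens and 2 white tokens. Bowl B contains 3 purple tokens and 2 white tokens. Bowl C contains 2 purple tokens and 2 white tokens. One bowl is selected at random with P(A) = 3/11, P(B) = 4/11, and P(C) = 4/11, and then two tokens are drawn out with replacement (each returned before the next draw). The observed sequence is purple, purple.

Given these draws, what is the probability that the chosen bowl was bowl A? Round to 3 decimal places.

Compute the likelihood of the observed sequence for each case: P(data | bowl A) = (4/6)(4/6) = 4/9; P(data | bowl B) = (3/5)(3/5) = 9/25; P(data | bowl C) = (2/4)(2/4) = 1/4.
The prior-weighted likelihoods are 3/11 · 4/9 = 4/33, 4/11 · 9/25 = 36/275, 4/11 · 1/4 = 1/11; summing to 283/825.
Therefore the posterior P(bowl A | data) = (4/33) / (283/825) = 100/283.

0.353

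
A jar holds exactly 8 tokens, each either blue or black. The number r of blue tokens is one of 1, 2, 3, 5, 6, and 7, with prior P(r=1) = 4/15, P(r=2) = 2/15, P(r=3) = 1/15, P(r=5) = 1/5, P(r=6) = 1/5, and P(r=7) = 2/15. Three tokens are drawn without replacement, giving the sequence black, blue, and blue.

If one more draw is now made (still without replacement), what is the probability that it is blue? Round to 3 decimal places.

Under each hypothesis, the probability of the observed sequence is: P(data | r = 1) = (7/8)(1/7)(0/6) = 0; P(data | r = 2) = (6/8)(2/7)(1/6) = 1/28; P(data | r = 3) = (5/8)(3/7)(2/6) = 5/56; P(data | r = 5) = (3/8)(5/7)(4/6) = 5/28; P(data | r = 6) = (2/8)(6/7)(5/6) = 5/28; P(data | r = 7) = (1/8)(7/7)(6/6) = 1/8.
Multiplying each by its prior: 4/15 · 0 = 0, 2/15 · 1/28 = 1/210, 1/15 · 5/56 = 1/168, 1/5 · 5/28 = 1/28, 1/5 · 5/28 = 1/28, 2/15 · 1/8 = 1/60; these sum to 83/840.
Dividing through by the total gives posterior P(r = 1 | data) = 0, P(r = 2 | data) = 4/83, P(r = 3 | data) = 5/83, P(r = 5 | data) = 30/83, P(r = 6 | data) = 30/83, P(r = 7 | data) = 14/83.
So P(blue next | data) = Σ P(blue next | H) P(H | data) = (0)(4/83) + (1/5)(5/83) + (3/5)(30/83) + (4/5)(30/83) + (1)(14/83) = 57/83.

0.687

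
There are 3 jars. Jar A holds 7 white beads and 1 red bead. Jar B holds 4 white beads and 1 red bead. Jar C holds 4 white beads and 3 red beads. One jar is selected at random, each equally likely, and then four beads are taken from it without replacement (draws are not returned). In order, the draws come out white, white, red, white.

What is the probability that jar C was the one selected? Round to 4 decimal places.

0.2087

Under each hypothesis, the probability of the observed sequence is: P(data | jar A) = (7/8)(6/7)(1/6)(5/5) = 1/8; P(data | jar B) = (4/5)(3/4)(1/3)(2/2) = 1/5; P(data | jar C) = (4/7)(3/6)(3/5)(2/4) = 3/35.
Multiplying each by its prior: 1/3 · 1/8 = 1/24, 1/3 · 1/5 = 1/15, 1/3 · 3/35 = 1/35; summing to 23/168.
Hence P(jar C | data) = (1/35) / (23/168) = 24/115.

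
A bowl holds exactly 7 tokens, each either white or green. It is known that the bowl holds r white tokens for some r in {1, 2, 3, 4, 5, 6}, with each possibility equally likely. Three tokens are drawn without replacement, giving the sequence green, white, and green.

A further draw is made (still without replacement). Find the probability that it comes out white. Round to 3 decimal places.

Under each hypothesis, the probability of the observed sequence is: P(data | r = 1) = (6/7)(1/6)(5/5) = 1/7; P(data | r = 2) = (5/7)(2/6)(4/5) = 4/21; P(data | r = 3) = (4/7)(3/6)(3/5) = 6/35; P(data | r = 4) = (3/7)(4/6)(2/5) = 4/35; P(data | r = 5) = (2/7)(5/6)(1/5) = 1/21; P(data | r = 6) = (1/7)(6/6)(0/5) = 0.
Weighting by the prior gives 1/6 · 1/7 = 1/42, 1/6 · 4/21 = 2/63, 1/6 · 6/35 = 1/35, 1/6 · 4/35 = 2/105, 1/6 · 1/21 = 1/126, 1/6 · 0 = 0; these sum to 1/9.
Dividing through by the total gives posterior P(r = 1 | data) = 3/14, P(r = 2 | data) = 2/7, P(r = 3 | data) = 9/35, P(r = 4 | data) = 6/35, P(r = 5 | data) = 1/14, P(r = 6 | data) = 0.
So P(white next | data) = Σ P(white next | H) P(H | data) = (0)(3/14) + (1/4)(2/7) + (1/2)(9/35) + (3/4)(6/35) + (1)(1/14) = 2/5.

0.400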